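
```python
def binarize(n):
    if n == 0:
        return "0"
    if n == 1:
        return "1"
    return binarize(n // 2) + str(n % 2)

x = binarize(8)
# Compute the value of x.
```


binarize(8)
= binarize(4) + "0"
= binarize(2) + "0" + "0"
= binarize(1) + "0" + "0" + "0"
= "1" + "0" + "0" + "0"
= "1000"


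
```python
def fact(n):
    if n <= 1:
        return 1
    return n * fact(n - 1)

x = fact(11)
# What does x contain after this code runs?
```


fact(11)
= 11 * fact(10)
= 11 * 10 * fact(9)
= 11 * 10 * 9 * fact(8)
= 11 * 10 * 9 * 8 * fact(7)
= 11 * 10 * 9 * 8 * 7 * fact(6)
= 11 * 10 * 9 * 8 * 7 * 6 * fact(5)
= 11 * 10 * 9 * 8 * 7 * 6 * 5 * fact(4)
= 11 * 10 * 9 * 8 * 7 * 6 * 5 * 4 * fact(3)
= 11 * 10 * 9 * 8 * 7 * 6 * 5 * 4 * 3 * fact(2)
= 11 * 10 * 9 * 8 * 7 * 6 * 5 * 4 * 3 * 2 * fact(1)
= 11 * 10 * 9 * 8 * 7 * 6 * 5 * 4 * 3 * 2 * 1
= 39916800


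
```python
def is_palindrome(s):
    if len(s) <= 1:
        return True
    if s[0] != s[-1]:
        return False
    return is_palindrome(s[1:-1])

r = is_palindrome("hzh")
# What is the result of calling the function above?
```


is_palindrome("hzh")
"hzh": s[0]='h' == s[-1]='h' -> is_palindrome("z")
"z": len <= 1 -> True
= True


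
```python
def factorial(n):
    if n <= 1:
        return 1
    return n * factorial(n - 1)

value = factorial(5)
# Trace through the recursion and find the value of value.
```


factorial(5)
= 5 * factorial(4)
= 5 * 4 * factorial(3)
= 5 * 4 * 3 * factorial(2)
= 5 * 4 * 3 * 2 * factorial(1)
= 5 * 4 * 3 * 2 * 1
= 120


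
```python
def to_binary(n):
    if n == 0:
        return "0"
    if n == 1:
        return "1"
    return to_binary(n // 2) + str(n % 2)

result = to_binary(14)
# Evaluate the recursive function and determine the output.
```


to_binary(14)
= to_binary(7) + "0"
= to_binary(3) + "1" + "0"
= to_binary(1) + "1" + "1" + "0"
= "1" + "1" + "1" + "0"
= "1110"


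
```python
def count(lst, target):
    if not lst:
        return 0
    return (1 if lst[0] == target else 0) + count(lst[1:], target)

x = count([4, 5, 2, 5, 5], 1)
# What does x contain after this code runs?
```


count([4, 5, 2, 5, 5], 1)
lst[0]=4 != 1: 0 + count([5, 2, 5, 5], 1)
lst[0]=5 != 1: 0 + count([2, 5, 5], 1)
lst[0]=2 != 1: 0 + count([5, 5], 1)
lst[0]=5 != 1: 0 + count([5], 1)
lst[0]=5 != 1: 0 + count([], 1)
= 0


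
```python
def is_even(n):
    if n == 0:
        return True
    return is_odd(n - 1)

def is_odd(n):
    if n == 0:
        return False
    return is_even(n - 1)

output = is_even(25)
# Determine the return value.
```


is_even(25)
= is_odd(24)
= is_even(23)
= is_odd(22)
= is_even(21)
= is_odd(20)
= is_even(19)
= is_odd(18)
= is_even(17)
= is_odd(16)
= is_even(15)
= is_odd(14)
= is_even(13)
= is_odd(12)
= is_even(11)
= is_odd(10)
= is_even(9)
= is_odd(8)
= is_even(7)
= is_odd(6)
= is_even(5)
= is_odd(4)
= is_even(3)
= is_odd(2)
= is_even(1)
= is_odd(0)
n == 0: return False
= False


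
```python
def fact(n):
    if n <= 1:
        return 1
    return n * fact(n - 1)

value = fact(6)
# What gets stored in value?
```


fact(6)
= 6 * fact(5)
= 6 * 5 * fact(4)
= 6 * 5 * 4 * fact(3)
= 6 * 5 * 4 * 3 * fact(2)
= 6 * 5 * 4 * 3 * 2 * fact(1)
= 6 * 5 * 4 * 3 * 2 * 1
= 720


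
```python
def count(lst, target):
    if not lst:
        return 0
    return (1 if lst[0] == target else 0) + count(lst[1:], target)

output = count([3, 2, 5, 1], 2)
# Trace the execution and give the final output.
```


count([3, 2, 5, 1], 2)
lst[0]=3 != 2: 0 + count([2, 5, 1], 2)
lst[0]=2 == 2: 1 + count([5, 1], 2)
lst[0]=5 != 2: 0 + count([1], 2)
lst[0]=1 != 2: 0 + count([], 2)
= 1


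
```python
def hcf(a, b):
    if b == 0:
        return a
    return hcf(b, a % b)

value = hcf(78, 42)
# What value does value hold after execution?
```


hcf(78, 42)
= hcf(42, 78 % 42) = hcf(42, 36)
= hcf(36, 42 % 36) = hcf(36, 6)
= hcf(6, 36 % 6) = hcf(6, 0)
b == 0, return a = 6


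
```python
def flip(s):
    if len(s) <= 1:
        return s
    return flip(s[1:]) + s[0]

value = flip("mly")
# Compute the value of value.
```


flip("mly")
= flip("ly") + "m"
= flip("y") + "l" + "m"
= "y" + "l" + "m"
= "ylm"


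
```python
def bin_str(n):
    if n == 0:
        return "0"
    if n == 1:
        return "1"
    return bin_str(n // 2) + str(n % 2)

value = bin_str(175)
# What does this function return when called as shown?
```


bin_str(175)
= bin_str(87) + "1"
= bin_str(43) + "1" + "1"
= bin_str(21) + "1" + "1" + "1"
= bin_str(10) + "1" + "1" + "1" + "1"
= bin_str(5) + "0" + "1" + "1" + "1" + "1"
= bin_str(2) + "1" + "0" + "1" + "1" + "1" + "1"
= bin_str(1) + "0" + "1" + "0" + "1" + "1" + "1" + "1"
= "1" + "0" + "1" + "0" + "1" + "1" + "1" + "1"
= "10101111"


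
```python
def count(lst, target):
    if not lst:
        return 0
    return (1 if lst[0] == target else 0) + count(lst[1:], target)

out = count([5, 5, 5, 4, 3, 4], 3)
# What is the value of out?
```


count([5, 5, 5, 4, 3, 4], 3)
lst[0]=5 != 3: 0 + count([5, 5, 4, 3, 4], 3)
lst[0]=5 != 3: 0 + count([5, 4, 3, 4], 3)
lst[0]=5 != 3: 0 + count([4, 3, 4], 3)
lst[0]=4 != 3: 0 + count([3, 4], 3)
lst[0]=3 == 3: 1 + count([4], 3)
lst[0]=4 != 3: 0 + count([], 3)
= 1


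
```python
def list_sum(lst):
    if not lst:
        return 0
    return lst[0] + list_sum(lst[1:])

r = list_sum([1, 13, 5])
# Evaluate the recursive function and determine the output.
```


list_sum([1, 13, 5])
= 1 + list_sum([13, 5])
= 1 + 13 + list_sum([5])
= 1 + 13 + 5 + list_sum([])
= 1 + 13 + 5 + 0
= 19


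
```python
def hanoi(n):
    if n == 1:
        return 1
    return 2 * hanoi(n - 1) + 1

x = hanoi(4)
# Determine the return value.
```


hanoi(4)
= 2 * hanoi(3) + 1
= 2 * (2 * hanoi(2) + 1) + 1
= 2 * (2 * (2 * hanoi(1) + 1) + 1) + 1
Now compute bottom-up:
hanoi(1) = 1
hanoi(2) = 2 * 1 + 1 = 3
hanoi(3) = 2 * 3 + 1 = 7
hanoi(4) = 2 * 7 + 1 = 15
= 15


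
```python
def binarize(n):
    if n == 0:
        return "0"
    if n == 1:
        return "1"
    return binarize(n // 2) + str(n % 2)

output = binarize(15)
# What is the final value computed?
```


binarize(15)
= binarize(7) + "1"
= binarize(3) + "1" + "1"
= binarize(1) + "1" + "1" + "1"
= "1" + "1" + "1" + "1"
= "1111"


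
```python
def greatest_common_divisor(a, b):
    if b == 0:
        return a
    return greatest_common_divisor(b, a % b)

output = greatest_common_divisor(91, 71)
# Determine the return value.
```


greatest_common_divisor(91, 71)
= greatest_common_divisor(71, 91 % 71) = greatest_common_divisor(71, 20)
= greatest_common_divisor(20, 71 % 20) = greatest_common_divisor(20, 11)
= greatest_common_divisor(11, 20 % 11) = greatest_common_divisor(11, 9)
= greatest_common_divisor(9, 11 % 9) = greatest_common_divisor(9, 2)
= greatest_common_divisor(2, 9 % 2) = greatest_common_divisor(2, 1)
= greatest_common_divisor(1, 2 % 1) = greatest_common_divisor(1, 0)
b == 0, return a = 1


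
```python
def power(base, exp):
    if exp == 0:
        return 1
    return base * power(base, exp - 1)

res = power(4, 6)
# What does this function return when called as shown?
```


power(4, 6)
= 4 * power(4, 5)
= 4 * 4 * power(4, 4)
= 4 * 4 * 4 * power(4, 3)
= 4 * 4 * 4 * 4 * power(4, 2)
= 4 * 4 * 4 * 4 * 4 * power(4, 1)
= 4 * 4 * 4 * 4 * 4 * 4 * power(4, 0)
= 4 * 4 * 4 * 4 * 4 * 4 * 1
= 4096


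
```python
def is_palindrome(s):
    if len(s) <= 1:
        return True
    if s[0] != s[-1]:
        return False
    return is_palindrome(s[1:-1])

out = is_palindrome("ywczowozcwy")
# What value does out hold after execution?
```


is_palindrome("ywczowozcwy")
"ywczowozcwy": s[0]='y' == s[-1]='y' -> is_palindrome("wczowozcw")
"wczowozcw": s[0]='w' == s[-1]='w' -> is_palindrome("czowozc")
"czowozc": s[0]='c' == s[-1]='c' -> is_palindrome("zowoz")
"zowoz": s[0]='z' == s[-1]='z' -> is_palindrome("owo")
"owo": s[0]='o' == s[-1]='o' -> is_palindrome("w")
"w": len <= 1 -> True
= True


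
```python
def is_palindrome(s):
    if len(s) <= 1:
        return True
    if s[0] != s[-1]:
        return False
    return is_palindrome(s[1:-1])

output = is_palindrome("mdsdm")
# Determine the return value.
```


is_palindrome("mdsdm")
"mdsdm": s[0]='m' == s[-1]='m' -> is_palindrome("dsd")
"dsd": s[0]='d' == s[-1]='d' -> is_palindrome("s")
"s": len <= 1 -> True
= True


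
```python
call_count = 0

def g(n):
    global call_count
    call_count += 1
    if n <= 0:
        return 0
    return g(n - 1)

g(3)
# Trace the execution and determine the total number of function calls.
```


g(3) calls g(2) calls ... calls g(0)
Total calls: 3 + 1 (for base case) = 4


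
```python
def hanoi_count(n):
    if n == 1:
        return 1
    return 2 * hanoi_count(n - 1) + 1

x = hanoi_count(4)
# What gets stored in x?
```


hanoi_count(4)
= 2 * hanoi_count(3) + 1
= 2 * (2 * hanoi_count(2) + 1) + 1
= 2 * (2 * (2 * hanoi_count(1) + 1) + 1) + 1
Now compute bottom-up:
hanoi_count(1) = 1
hanoi_count(2) = 2 * 1 + 1 = 3
hanoi_count(3) = 2 * 3 + 1 = 7
hanoi_count(4) = 2 * 7 + 1 = 15
= 15


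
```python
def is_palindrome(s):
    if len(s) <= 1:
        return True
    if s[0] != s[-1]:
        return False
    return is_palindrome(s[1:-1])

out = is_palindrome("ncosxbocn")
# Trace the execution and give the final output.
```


is_palindrome("ncosxbocn")
"ncosxbocn": s[0]='n' == s[-1]='n' -> is_palindrome("cosxboc")
"cosxboc": s[0]='c' == s[-1]='c' -> is_palindrome("osxbo")
"osxbo": s[0]='o' == s[-1]='o' -> is_palindrome("sxb")
"sxb": s[0]='s' != s[-1]='b' -> False
= False


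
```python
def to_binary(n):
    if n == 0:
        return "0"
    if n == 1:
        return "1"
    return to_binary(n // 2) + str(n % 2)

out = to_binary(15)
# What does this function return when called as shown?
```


to_binary(15)
= to_binary(7) + "1"
= to_binary(3) + "1" + "1"
= to_binary(1) + "1" + "1" + "1"
= "1" + "1" + "1" + "1"
= "1111"


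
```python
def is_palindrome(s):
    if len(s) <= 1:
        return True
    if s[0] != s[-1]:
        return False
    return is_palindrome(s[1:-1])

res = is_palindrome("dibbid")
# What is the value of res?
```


is_palindrome("dibbid")
"dibbid": s[0]='d' == s[-1]='d' -> is_palindrome("ibbi")
"ibbi": s[0]='i' == s[-1]='i' -> is_palindrome("bb")
"bb": s[0]='b' == s[-1]='b' -> is_palindrome("")
"": len <= 1 -> True
= True


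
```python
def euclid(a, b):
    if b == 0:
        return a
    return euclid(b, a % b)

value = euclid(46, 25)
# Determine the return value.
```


euclid(46, 25)
= euclid(25, 46 % 25) = euclid(25, 21)
= euclid(21, 25 % 21) = euclid(21, 4)
= euclid(4, 21 % 4) = euclid(4, 1)
= euclid(1, 4 % 1) = euclid(1, 0)
b == 0, return a = 1


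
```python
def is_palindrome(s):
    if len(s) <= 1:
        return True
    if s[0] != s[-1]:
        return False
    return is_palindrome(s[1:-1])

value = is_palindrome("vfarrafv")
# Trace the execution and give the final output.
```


is_palindrome("vfarrafv")
"vfarrafv": s[0]='v' == s[-1]='v' -> is_palindrome("farraf")
"farraf": s[0]='f' == s[-1]='f' -> is_palindrome("arra")
"arra": s[0]='a' == s[-1]='a' -> is_palindrome("rr")
"rr": s[0]='r' == s[-1]='r' -> is_palindrome("")
"": len <= 1 -> True
= True


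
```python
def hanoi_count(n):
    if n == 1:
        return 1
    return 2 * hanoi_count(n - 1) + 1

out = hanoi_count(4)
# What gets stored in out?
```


hanoi_count(4)
= 2 * hanoi_count(3) + 1
= 2 * (2 * hanoi_count(2) + 1) + 1
= 2 * (2 * (2 * hanoi_count(1) + 1) + 1) + 1
Now compute bottom-up:
hanoi_count(1) = 1
hanoi_count(2) = 2 * 1 + 1 = 3
hanoi_count(3) = 2 * 3 + 1 = 7
hanoi_count(4) = 2 * 7 + 1 = 15
= 15


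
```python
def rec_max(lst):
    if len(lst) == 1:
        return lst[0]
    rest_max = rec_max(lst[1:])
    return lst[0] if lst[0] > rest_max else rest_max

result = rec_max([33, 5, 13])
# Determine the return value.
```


rec_max([33, 5, 13])
= compare 33 with rec_max([5, 13])
= compare 5 with rec_max([13])
Base: rec_max([13]) = 13
compare 5 with 13: max = 13
compare 33 with 13: max = 33
= 33


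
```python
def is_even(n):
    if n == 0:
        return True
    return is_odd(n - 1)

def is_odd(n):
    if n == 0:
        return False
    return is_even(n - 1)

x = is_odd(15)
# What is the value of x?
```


is_odd(15)
= is_even(14)
= is_odd(13)
= is_even(12)
= is_odd(11)
= is_even(10)
= is_odd(9)
= is_even(8)
= is_odd(7)
= is_even(6)
= is_odd(5)
= is_even(4)
= is_odd(3)
= is_even(2)
= is_odd(1)
= is_even(0)
n == 0: return True
= True


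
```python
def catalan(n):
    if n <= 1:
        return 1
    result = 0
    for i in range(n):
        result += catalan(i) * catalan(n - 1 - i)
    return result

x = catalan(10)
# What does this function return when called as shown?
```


catalan(10)
= sum of catalan(i) * catalan(10-1-i) for i in 0..9
First compute sub-values bottom-up:
  catalan(0) = 1, catalan(1) = 1
  catalan(2) = 1*1 + 1*1 = 2
  catalan(3) = 1*2 + 1*1 + 2*1 = 5
  catalan(4) = 1*5 + 1*2 + 2*1 + 5*1 = 14
  catalan(5) = 1*14 + 1*5 + 2*2 + 5*1 + 14*1 = 42
  catalan(6) = 1*42 + 1*14 + 2*5 + 5*2 + 14*1 + 42*1 = 132
  catalan(7) = 1*132 + 1*42 + 2*14 + 5*5 + 14*2 + 42*1 + 132*1 = 429
  catalan(8) = 1*429 + 1*132 + 2*42 + 5*14 + 14*5 + 42*2 + 132*1 + 429*1 = 1430
  catalan(9) = 1*1430 + 1*429 + 2*132 + 5*42 + 14*14 + 42*5 + 132*2 + 429*1 + 1430*1 = 4862
Now catalan(10):
  catalan(0)*catalan(9) = 1*4862 = 4862
  catalan(1)*catalan(8) = 1*1430 = 1430
  catalan(2)*catalan(7) = 2*429 = 858
  catalan(3)*catalan(6) = 5*132 = 660
  catalan(4)*catalan(5) = 14*42 = 588
  catalan(5)*catalan(4) = 42*14 = 588
  catalan(6)*catalan(3) = 132*5 = 660
  catalan(7)*catalan(2) = 429*2 = 858
  catalan(8)*catalan(1) = 1430*1 = 1430
  catalan(9)*catalan(0) = 4862*1 = 4862
= 4862 + 1430 + 858 + 660 + 588 + 588 + 660 + 858 + 1430 + 4862
= 16796


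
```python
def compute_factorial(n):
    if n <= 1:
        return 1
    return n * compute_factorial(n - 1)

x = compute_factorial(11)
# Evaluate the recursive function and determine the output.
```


compute_factorial(11)
= 11 * compute_factorial(10)
= 11 * 10 * compute_factorial(9)
= 11 * 10 * 9 * compute_factorial(8)
= 11 * 10 * 9 * 8 * compute_factorial(7)
= 11 * 10 * 9 * 8 * 7 * compute_factorial(6)
= 11 * 10 * 9 * 8 * 7 * 6 * compute_factorial(5)
= 11 * 10 * 9 * 8 * 7 * 6 * 5 * compute_factorial(4)
= 11 * 10 * 9 * 8 * 7 * 6 * 5 * 4 * compute_factorial(3)
= 11 * 10 * 9 * 8 * 7 * 6 * 5 * 4 * 3 * compute_factorial(2)
= 11 * 10 * 9 * 8 * 7 * 6 * 5 * 4 * 3 * 2 * compute_factorial(1)
= 11 * 10 * 9 * 8 * 7 * 6 * 5 * 4 * 3 * 2 * 1
= 39916800


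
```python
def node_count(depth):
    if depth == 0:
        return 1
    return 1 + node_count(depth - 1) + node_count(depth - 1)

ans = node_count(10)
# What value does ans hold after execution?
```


node_count(10)
= 1 + node_count(9) + node_count(9)
= 1 + 2 * node_count(9)
node_count(k) = 2^(k+1) - 1
node_count(0) = 1
node_count(1) = 3
node_count(2) = 7
node_count(3) = 15
node_count(4) = 31
node_count(10) = 2^11 - 1 = 2047


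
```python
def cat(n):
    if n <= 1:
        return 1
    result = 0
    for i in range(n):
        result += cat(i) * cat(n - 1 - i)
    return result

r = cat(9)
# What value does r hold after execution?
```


cat(9)
= sum of cat(i) * cat(9-1-i) for i in 0..8
First compute sub-values bottom-up:
  cat(0) = 1, cat(1) = 1
  cat(2) = 1*1 + 1*1 = 2
  cat(3) = 1*2 + 1*1 + 2*1 = 5
  cat(4) = 1*5 + 1*2 + 2*1 + 5*1 = 14
  cat(5) = 1*14 + 1*5 + 2*2 + 5*1 + 14*1 = 42
  cat(6) = 1*42 + 1*14 + 2*5 + 5*2 + 14*1 + 42*1 = 132
  cat(7) = 1*132 + 1*42 + 2*14 + 5*5 + 14*2 + 42*1 + 132*1 = 429
  cat(8) = 1*429 + 1*132 + 2*42 + 5*14 + 14*5 + 42*2 + 132*1 + 429*1 = 1430
Now cat(9):
  cat(0)*cat(8) = 1*1430 = 1430
  cat(1)*cat(7) = 1*429 = 429
  cat(2)*cat(6) = 2*132 = 264
  cat(3)*cat(5) = 5*42 = 210
  cat(4)*cat(4) = 14*14 = 196
  cat(5)*cat(3) = 42*5 = 210
  cat(6)*cat(2) = 132*2 = 264
  cat(7)*cat(1) = 429*1 = 429
  cat(8)*cat(0) = 1430*1 = 1430
= 1430 + 429 + 264 + 210 + 196 + 210 + 264 + 429 + 1430
= 4862


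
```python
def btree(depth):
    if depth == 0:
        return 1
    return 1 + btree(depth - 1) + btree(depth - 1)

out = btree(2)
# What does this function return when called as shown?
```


btree(2)
= 1 + btree(1) + btree(1)
= 1 + 2 * btree(1)
btree(k) = 2^(k+1) - 1
btree(0) = 1
btree(1) = 3
btree(2) = 7
btree(2) = 2^3 - 1 = 7


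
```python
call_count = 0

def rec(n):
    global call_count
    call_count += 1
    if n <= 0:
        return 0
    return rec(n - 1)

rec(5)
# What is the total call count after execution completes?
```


rec(5) calls rec(4) calls ... calls rec(0)
Total calls: 5 + 1 (for base case) = 6


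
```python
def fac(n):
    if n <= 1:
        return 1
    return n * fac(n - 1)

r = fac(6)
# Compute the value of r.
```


fac(6)
= 6 * fac(5)
= 6 * 5 * fac(4)
= 6 * 5 * 4 * fac(3)
= 6 * 5 * 4 * 3 * fac(2)
= 6 * 5 * 4 * 3 * 2 * fac(1)
= 6 * 5 * 4 * 3 * 2 * 1
= 720


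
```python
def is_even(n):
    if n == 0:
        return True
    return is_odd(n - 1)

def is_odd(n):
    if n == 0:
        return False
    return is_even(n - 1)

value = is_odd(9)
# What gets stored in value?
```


is_odd(9)
= is_even(8)
= is_odd(7)
= is_even(6)
= is_odd(5)
= is_even(4)
= is_odd(3)
= is_even(2)
= is_odd(1)
= is_even(0)
n == 0: return True
= True


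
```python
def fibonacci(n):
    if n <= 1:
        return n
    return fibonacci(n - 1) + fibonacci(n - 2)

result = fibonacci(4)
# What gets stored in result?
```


fibonacci(4)
= fibonacci(3) + fibonacci(2)
= (fibonacci(2) + fibonacci(1)) + fibonacci(2)
Computing bottom-up: fibonacci(0)=0, fibonacci(1)=1, fibonacci(2)=1, fibonacci(3)=2, fibonacci(4)=3
= 3


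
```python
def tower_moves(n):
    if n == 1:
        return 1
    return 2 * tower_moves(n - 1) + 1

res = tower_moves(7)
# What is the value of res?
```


tower_moves(7)
= 2 * tower_moves(6) + 1
= 2 * (2 * tower_moves(5) + 1) + 1
= 2 * (2 * (2 * tower_moves(4) + 1) + 1) + 1
= 2 * (2 * (2 * (2 * tower_moves(3) + 1) + 1) + 1) + 1
= 2 * (2 * (2 * (2 * (2 * tower_moves(2) + 1) + 1) + 1) + 1) + 1
= 2 * (2 * (2 * (2 * (2 * (2 * tower_moves(1) + 1) + 1) + 1) + 1) + 1) + 1
Now compute bottom-up:
tower_moves(1) = 1
tower_moves(2) = 2 * 1 + 1 = 3
tower_moves(3) = 2 * 3 + 1 = 7
tower_moves(4) = 2 * 7 + 1 = 15
tower_moves(5) = 2 * 15 + 1 = 31
tower_moves(6) = 2 * 31 + 1 = 63
tower_moves(7) = 2 * 63 + 1 = 127
= 127


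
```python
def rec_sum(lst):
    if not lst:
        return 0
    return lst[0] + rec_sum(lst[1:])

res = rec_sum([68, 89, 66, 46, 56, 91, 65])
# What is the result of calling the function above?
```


rec_sum([68, 89, 66, 46, 56, 91, 65])
= 68 + rec_sum([89, 66, 46, 56, 91, 65])
= 68 + 89 + rec_sum([66, 46, 56, 91, 65])
= 68 + 89 + 66 + rec_sum([46, 56, 91, 65])
= 68 + 89 + 66 + 46 + rec_sum([56, 91, 65])
= 68 + 89 + 66 + 46 + 56 + rec_sum([91, 65])
= 68 + 89 + 66 + 46 + 56 + 91 + rec_sum([65])
= 68 + 89 + 66 + 46 + 56 + 91 + 65 + rec_sum([])
= 68 + 89 + 66 + 46 + 56 + 91 + 65 + 0
= 481


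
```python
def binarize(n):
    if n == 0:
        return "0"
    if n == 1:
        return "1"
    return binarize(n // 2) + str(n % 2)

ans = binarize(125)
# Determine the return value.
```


binarize(125)
= binarize(62) + "1"
= binarize(31) + "0" + "1"
= binarize(15) + "1" + "0" + "1"
= binarize(7) + "1" + "1" + "0" + "1"
= binarize(3) + "1" + "1" + "1" + "0" + "1"
= binarize(1) + "1" + "1" + "1" + "1" + "0" + "1"
= "1" + "1" + "1" + "1" + "1" + "0" + "1"
= "1111101"


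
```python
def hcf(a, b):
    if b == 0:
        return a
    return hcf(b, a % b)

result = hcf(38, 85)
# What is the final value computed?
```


hcf(38, 85)
= hcf(85, 38 % 85) = hcf(85, 38)
= hcf(38, 85 % 38) = hcf(38, 9)
= hcf(9, 38 % 9) = hcf(9, 2)
= hcf(2, 9 % 2) = hcf(2, 1)
= hcf(1, 2 % 1) = hcf(1, 0)
b == 0, return a = 1


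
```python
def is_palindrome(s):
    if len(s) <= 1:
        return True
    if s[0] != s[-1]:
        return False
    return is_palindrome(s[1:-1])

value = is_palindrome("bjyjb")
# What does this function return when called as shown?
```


is_palindrome("bjyjb")
"bjyjb": s[0]='b' == s[-1]='b' -> is_palindrome("jyj")
"jyj": s[0]='j' == s[-1]='j' -> is_palindrome("y")
"y": len <= 1 -> True
= True


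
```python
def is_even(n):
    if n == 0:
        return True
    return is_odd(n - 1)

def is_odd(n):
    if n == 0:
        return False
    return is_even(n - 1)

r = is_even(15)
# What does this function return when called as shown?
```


is_even(15)
= is_odd(14)
= is_even(13)
= is_odd(12)
= is_even(11)
= is_odd(10)
= is_even(9)
= is_odd(8)
= is_even(7)
= is_odd(6)
= is_even(5)
= is_odd(4)
= is_even(3)
= is_odd(2)
= is_even(1)
= is_odd(0)
n == 0: return False
= False


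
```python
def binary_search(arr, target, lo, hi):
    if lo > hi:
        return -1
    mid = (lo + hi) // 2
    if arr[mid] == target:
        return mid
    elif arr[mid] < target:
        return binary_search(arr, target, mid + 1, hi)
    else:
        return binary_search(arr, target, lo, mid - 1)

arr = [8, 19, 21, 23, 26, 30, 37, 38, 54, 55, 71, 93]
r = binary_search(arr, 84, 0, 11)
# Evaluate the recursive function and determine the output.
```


binary_search(arr, 84, 0, 11)
lo=0, hi=11, mid=5, arr[mid]=30
30 < 84, search right half
lo=6, hi=11, mid=8, arr[mid]=54
54 < 84, search right half
lo=9, hi=11, mid=10, arr[mid]=71
71 < 84, search right half
lo=11, hi=11, mid=11, arr[mid]=93
93 > 84, search left half
lo > hi, target not found, return -1
= -1


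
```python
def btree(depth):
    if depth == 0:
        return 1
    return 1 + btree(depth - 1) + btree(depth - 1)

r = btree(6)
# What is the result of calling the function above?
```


btree(6)
= 1 + btree(5) + btree(5)
= 1 + 2 * btree(5)
btree(k) = 2^(k+1) - 1
btree(0) = 1
btree(1) = 3
btree(2) = 7
btree(3) = 15
btree(4) = 31
btree(6) = 2^7 - 1 = 127


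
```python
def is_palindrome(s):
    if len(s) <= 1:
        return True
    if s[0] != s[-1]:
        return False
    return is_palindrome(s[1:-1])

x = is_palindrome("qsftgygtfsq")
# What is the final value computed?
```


is_palindrome("qsftgygtfsq")
"qsftgygtfsq": s[0]='q' == s[-1]='q' -> is_palindrome("sftgygtfs")
"sftgygtfs": s[0]='s' == s[-1]='s' -> is_palindrome("ftgygtf")
"ftgygtf": s[0]='f' == s[-1]='f' -> is_palindrome("tgygt")
"tgygt": s[0]='t' == s[-1]='t' -> is_palindrome("gyg")
"gyg": s[0]='g' == s[-1]='g' -> is_palindrome("y")
"y": len <= 1 -> True
= True


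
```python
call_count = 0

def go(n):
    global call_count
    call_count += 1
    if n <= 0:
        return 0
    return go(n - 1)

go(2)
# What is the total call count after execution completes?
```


go(2) calls go(1) calls ... calls go(0)
Total calls: 2 + 1 (for base case) = 3


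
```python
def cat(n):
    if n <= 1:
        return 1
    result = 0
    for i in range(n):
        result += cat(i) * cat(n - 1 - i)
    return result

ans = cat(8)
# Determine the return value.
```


cat(8)
= sum of cat(i) * cat(8-1-i) for i in 0..7
First compute sub-values bottom-up:
  cat(0) = 1, cat(1) = 1
  cat(2) = 1*1 + 1*1 = 2
  cat(3) = 1*2 + 1*1 + 2*1 = 5
  cat(4) = 1*5 + 1*2 + 2*1 + 5*1 = 14
  cat(5) = 1*14 + 1*5 + 2*2 + 5*1 + 14*1 = 42
  cat(6) = 1*42 + 1*14 + 2*5 + 5*2 + 14*1 + 42*1 = 132
  cat(7) = 1*132 + 1*42 + 2*14 + 5*5 + 14*2 + 42*1 + 132*1 = 429
Now cat(8):
  cat(0)*cat(7) = 1*429 = 429
  cat(1)*cat(6) = 1*132 = 132
  cat(2)*cat(5) = 2*42 = 84
  cat(3)*cat(4) = 5*14 = 70
  cat(4)*cat(3) = 14*5 = 70
  cat(5)*cat(2) = 42*2 = 84
  cat(6)*cat(1) = 132*1 = 132
  cat(7)*cat(0) = 429*1 = 429
= 429 + 132 + 84 + 70 + 70 + 84 + 132 + 429
= 1430


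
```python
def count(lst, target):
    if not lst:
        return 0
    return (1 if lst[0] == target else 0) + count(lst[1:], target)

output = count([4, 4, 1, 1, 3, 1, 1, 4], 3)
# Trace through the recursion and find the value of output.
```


count([4, 4, 1, 1, 3, 1, 1, 4], 3)
lst[0]=4 != 3: 0 + count([4, 1, 1, 3, 1, 1, 4], 3)
lst[0]=4 != 3: 0 + count([1, 1, 3, 1, 1, 4], 3)
lst[0]=1 != 3: 0 + count([1, 3, 1, 1, 4], 3)
lst[0]=1 != 3: 0 + count([3, 1, 1, 4], 3)
lst[0]=3 == 3: 1 + count([1, 1, 4], 3)
lst[0]=1 != 3: 0 + count([1, 4], 3)
lst[0]=1 != 3: 0 + count([4], 3)
lst[0]=4 != 3: 0 + count([], 3)
= 1


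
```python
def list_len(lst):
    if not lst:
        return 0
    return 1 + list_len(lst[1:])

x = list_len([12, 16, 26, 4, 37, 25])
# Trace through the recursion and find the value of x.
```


list_len([12, 16, 26, 4, 37, 25])
= 1 + list_len([16, 26, 4, 37, 25])
= 1 + 1 + list_len([26, 4, 37, 25])
= 1 + 1 + 1 + list_len([4, 37, 25])
= 1 + 1 + 1 + 1 + list_len([37, 25])
= 1 + 1 + 1 + 1 + 1 + list_len([25])
= 1 + 1 + 1 + 1 + 1 + 1 + list_len([])
= 1 + 1 + 1 + 1 + 1 + 1 + 0
= 6


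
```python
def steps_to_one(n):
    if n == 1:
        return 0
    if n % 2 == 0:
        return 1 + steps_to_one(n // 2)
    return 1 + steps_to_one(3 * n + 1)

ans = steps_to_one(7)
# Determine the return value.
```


steps_to_one(7)
7 is odd -> 3*7+1 = 22 -> steps_to_one(22)
22 is even -> steps_to_one(11)
11 is odd -> 3*11+1 = 34 -> steps_to_one(34)
34 is even -> steps_to_one(17)
17 is odd -> 3*17+1 = 52 -> steps_to_one(52)
52 is even -> steps_to_one(26)
26 is even -> steps_to_one(13)
13 is odd -> 3*13+1 = 40 -> steps_to_one(40)
40 is even -> steps_to_one(20)
20 is even -> steps_to_one(10)
10 is even -> steps_to_one(5)
5 is odd -> 3*5+1 = 16 -> steps_to_one(16)
16 is even -> steps_to_one(8)
8 is even -> steps_to_one(4)
4 is even -> steps_to_one(2)
2 is even -> steps_to_one(1)
Reached 1 after 16 steps
= 16


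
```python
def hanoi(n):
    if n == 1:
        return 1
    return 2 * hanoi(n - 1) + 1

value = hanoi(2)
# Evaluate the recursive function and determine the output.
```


hanoi(2)
= 2 * hanoi(1) + 1
Now compute bottom-up:
hanoi(1) = 1
hanoi(2) = 2 * 1 + 1 = 3
= 3


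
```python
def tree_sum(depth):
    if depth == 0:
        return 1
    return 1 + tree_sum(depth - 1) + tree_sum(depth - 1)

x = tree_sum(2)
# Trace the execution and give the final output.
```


tree_sum(2)
= 1 + tree_sum(1) + tree_sum(1)
= 1 + 2 * tree_sum(1)
tree_sum(k) = 2^(k+1) - 1
tree_sum(0) = 1
tree_sum(1) = 3
tree_sum(2) = 7
tree_sum(2) = 2^3 - 1 = 7


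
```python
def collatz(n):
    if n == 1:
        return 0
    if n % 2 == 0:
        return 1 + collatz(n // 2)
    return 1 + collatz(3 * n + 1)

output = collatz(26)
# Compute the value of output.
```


collatz(26)
26 is even -> collatz(13)
13 is odd -> 3*13+1 = 40 -> collatz(40)
40 is even -> collatz(20)
20 is even -> collatz(10)
10 is even -> collatz(5)
5 is odd -> 3*5+1 = 16 -> collatz(16)
16 is even -> collatz(8)
8 is even -> collatz(4)
4 is even -> collatz(2)
2 is even -> collatz(1)
Reached 1 after 10 steps
= 10


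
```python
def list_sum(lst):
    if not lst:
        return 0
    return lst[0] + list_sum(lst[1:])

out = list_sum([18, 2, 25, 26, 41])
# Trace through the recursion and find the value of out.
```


list_sum([18, 2, 25, 26, 41])
= 18 + list_sum([2, 25, 26, 41])
= 18 + 2 + list_sum([25, 26, 41])
= 18 + 2 + 25 + list_sum([26, 41])
= 18 + 2 + 25 + 26 + list_sum([41])
= 18 + 2 + 25 + 26 + 41 + list_sum([])
= 18 + 2 + 25 + 26 + 41 + 0
= 112


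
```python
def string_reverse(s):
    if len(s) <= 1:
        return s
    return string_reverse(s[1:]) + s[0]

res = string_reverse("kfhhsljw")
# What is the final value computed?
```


string_reverse("kfhhsljw")
= string_reverse("fhhsljw") + "k"
= string_reverse("hhsljw") + "f" + "k"
= string_reverse("hsljw") + "h" + "f" + "k"
= string_reverse("sljw") + "h" + "h" + "f" + "k"
= string_reverse("ljw") + "s" + "h" + "h" + "f" + "k"
= string_reverse("jw") + "l" + "s" + "h" + "h" + "f" + "k"
= string_reverse("w") + "j" + "l" + "s" + "h" + "h" + "f" + "k"
= "w" + "j" + "l" + "s" + "h" + "h" + "f" + "k"
= "wjlshhfk"


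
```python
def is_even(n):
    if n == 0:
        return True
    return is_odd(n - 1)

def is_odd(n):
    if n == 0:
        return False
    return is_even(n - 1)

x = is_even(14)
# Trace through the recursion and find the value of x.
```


is_even(14)
= is_odd(13)
= is_even(12)
= is_odd(11)
= is_even(10)
= is_odd(9)
= is_even(8)
= is_odd(7)
= is_even(6)
= is_odd(5)
= is_even(4)
= is_odd(3)
= is_even(2)
= is_odd(1)
= is_even(0)
n == 0: return True
= True


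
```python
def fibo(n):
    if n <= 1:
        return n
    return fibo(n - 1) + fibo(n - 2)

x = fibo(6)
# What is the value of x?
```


fibo(6)
= fibo(5) + fibo(4)
= (fibo(4) + fibo(3)) + fibo(4)
Computing bottom-up: fibo(0)=0, fibo(1)=1, fibo(2)=1, fibo(3)=2, fibo(4)=3, fibo(5)=5, fibo(6)=8
= 8


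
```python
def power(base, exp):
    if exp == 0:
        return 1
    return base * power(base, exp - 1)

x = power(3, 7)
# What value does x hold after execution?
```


power(3, 7)
= 3 * power(3, 6)
= 3 * 3 * power(3, 5)
= 3 * 3 * 3 * power(3, 4)
= 3 * 3 * 3 * 3 * power(3, 3)
= 3 * 3 * 3 * 3 * 3 * power(3, 2)
= 3 * 3 * 3 * 3 * 3 * 3 * power(3, 1)
= 3 * 3 * 3 * 3 * 3 * 3 * 3 * power(3, 0)
= 3 * 3 * 3 * 3 * 3 * 3 * 3 * 1
= 2187


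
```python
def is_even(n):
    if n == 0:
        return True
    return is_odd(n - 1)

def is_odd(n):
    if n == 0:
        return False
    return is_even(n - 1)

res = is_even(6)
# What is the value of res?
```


is_even(6)
= is_odd(5)
= is_even(4)
= is_odd(3)
= is_even(2)
= is_odd(1)
= is_even(0)
n == 0: return True
= True


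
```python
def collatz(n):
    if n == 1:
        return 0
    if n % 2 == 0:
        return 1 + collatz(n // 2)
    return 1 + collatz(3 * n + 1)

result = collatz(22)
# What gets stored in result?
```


collatz(22)
22 is even -> collatz(11)
11 is odd -> 3*11+1 = 34 -> collatz(34)
34 is even -> collatz(17)
17 is odd -> 3*17+1 = 52 -> collatz(52)
52 is even -> collatz(26)
26 is even -> collatz(13)
13 is odd -> 3*13+1 = 40 -> collatz(40)
40 is even -> collatz(20)
20 is even -> collatz(10)
10 is even -> collatz(5)
5 is odd -> 3*5+1 = 16 -> collatz(16)
16 is even -> collatz(8)
8 is even -> collatz(4)
4 is even -> collatz(2)
2 is even -> collatz(1)
Reached 1 after 15 steps
= 15


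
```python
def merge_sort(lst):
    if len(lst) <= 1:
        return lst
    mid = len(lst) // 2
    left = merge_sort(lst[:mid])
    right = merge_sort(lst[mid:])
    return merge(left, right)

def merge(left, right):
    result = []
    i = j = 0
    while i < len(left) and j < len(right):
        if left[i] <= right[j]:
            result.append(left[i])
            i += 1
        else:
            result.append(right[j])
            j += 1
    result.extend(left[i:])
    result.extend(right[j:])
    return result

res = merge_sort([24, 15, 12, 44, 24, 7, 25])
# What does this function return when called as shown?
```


merge_sort([24, 15, 12, 44, 24, 7, 25])
Split into [24, 15, 12] and [44, 24, 7, 25]
Left sorted: [12, 15, 24]
Right sorted: [7, 24, 25, 44]
Merge [12, 15, 24] and [7, 24, 25, 44]
= [7, 12, 15, 24, 24, 25, 44]


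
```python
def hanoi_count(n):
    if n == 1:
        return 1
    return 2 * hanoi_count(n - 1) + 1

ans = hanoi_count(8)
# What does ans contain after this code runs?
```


hanoi_count(8)
= 2 * hanoi_count(7) + 1
= 2 * (2 * hanoi_count(6) + 1) + 1
= 2 * (2 * (2 * hanoi_count(5) + 1) + 1) + 1
= 2 * (2 * (2 * (2 * hanoi_count(4) + 1) + 1) + 1) + 1
= 2 * (2 * (2 * (2 * (2 * hanoi_count(3) + 1) + 1) + 1) + 1) + 1
= 2 * (2 * (2 * (2 * (2 * (2 * hanoi_count(2) + 1) + 1) + 1) + 1) + 1) + 1
= 2 * (2 * (2 * (2 * (2 * (2 * (2 * hanoi_count(1) + 1) + 1) + 1) + 1) + 1) + 1) + 1
Now compute bottom-up:
hanoi_count(1) = 1
hanoi_count(2) = 2 * 1 + 1 = 3
hanoi_count(3) = 2 * 3 + 1 = 7
hanoi_count(4) = 2 * 7 + 1 = 15
hanoi_count(5) = 2 * 15 + 1 = 31
hanoi_count(6) = 2 * 31 + 1 = 63
hanoi_count(7) = 2 * 63 + 1 = 127
hanoi_count(8) = 2 * 127 + 1 = 255
= 255


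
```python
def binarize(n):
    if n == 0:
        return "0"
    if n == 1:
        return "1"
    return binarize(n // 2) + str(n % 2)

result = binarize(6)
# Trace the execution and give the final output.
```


binarize(6)
= binarize(3) + "0"
= binarize(1) + "1" + "0"
= "1" + "1" + "0"
= "110"


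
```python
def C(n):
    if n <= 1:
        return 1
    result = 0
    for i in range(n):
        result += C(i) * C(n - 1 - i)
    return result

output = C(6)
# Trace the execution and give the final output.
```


C(6)
= sum of C(i) * C(6-1-i) for i in 0..5
First compute sub-values bottom-up:
  C(0) = 1, C(1) = 1
  C(2) = 1*1 + 1*1 = 2
  C(3) = 1*2 + 1*1 + 2*1 = 5
  C(4) = 1*5 + 1*2 + 2*1 + 5*1 = 14
  C(5) = 1*14 + 1*5 + 2*2 + 5*1 + 14*1 = 42
Now C(6):
  C(0)*C(5) = 1*42 = 42
  C(1)*C(4) = 1*14 = 14
  C(2)*C(3) = 2*5 = 10
  C(3)*C(2) = 5*2 = 10
  C(4)*C(1) = 14*1 = 14
  C(5)*C(0) = 42*1 = 42
= 42 + 14 + 10 + 10 + 14 + 42
= 132


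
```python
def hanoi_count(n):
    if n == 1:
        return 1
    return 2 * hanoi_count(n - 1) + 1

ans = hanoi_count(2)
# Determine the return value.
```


hanoi_count(2)
= 2 * hanoi_count(1) + 1
Now compute bottom-up:
hanoi_count(1) = 1
hanoi_count(2) = 2 * 1 + 1 = 3
= 3


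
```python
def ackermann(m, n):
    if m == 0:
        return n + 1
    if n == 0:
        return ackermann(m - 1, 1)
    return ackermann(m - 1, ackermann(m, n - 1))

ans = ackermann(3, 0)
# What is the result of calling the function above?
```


ackermann(3, 0)
n == 0: return ackermann(2, 1)
= ackermann(2, 1) = 5
= 5


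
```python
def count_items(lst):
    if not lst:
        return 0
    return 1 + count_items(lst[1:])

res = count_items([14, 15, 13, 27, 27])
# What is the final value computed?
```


count_items([14, 15, 13, 27, 27])
= 1 + count_items([15, 13, 27, 27])
= 1 + 1 + count_items([13, 27, 27])
= 1 + 1 + 1 + count_items([27, 27])
= 1 + 1 + 1 + 1 + count_items([27])
= 1 + 1 + 1 + 1 + 1 + count_items([])
= 1 + 1 + 1 + 1 + 1 + 0
= 5


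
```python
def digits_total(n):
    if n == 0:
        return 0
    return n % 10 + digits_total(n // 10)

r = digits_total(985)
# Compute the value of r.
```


digits_total(985)
= 5 + digits_total(98)
= 5 + 8 + digits_total(9)
= 5 + 8 + 9 + digits_total(0)
= 5 + 8 + 9 + 0
= 22


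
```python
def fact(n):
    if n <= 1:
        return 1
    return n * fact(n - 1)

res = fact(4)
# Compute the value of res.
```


fact(4)
= 4 * fact(3)
= 4 * 3 * fact(2)
= 4 * 3 * 2 * fact(1)
= 4 * 3 * 2 * 1
= 24


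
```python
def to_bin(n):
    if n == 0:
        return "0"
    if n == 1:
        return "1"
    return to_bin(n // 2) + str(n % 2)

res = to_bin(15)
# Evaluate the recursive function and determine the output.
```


to_bin(15)
= to_bin(7) + "1"
= to_bin(3) + "1" + "1"
= to_bin(1) + "1" + "1" + "1"
= "1" + "1" + "1" + "1"
= "1111"


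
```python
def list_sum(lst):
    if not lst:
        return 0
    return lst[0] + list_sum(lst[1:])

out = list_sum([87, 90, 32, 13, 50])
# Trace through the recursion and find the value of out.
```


list_sum([87, 90, 32, 13, 50])
= 87 + list_sum([90, 32, 13, 50])
= 87 + 90 + list_sum([32, 13, 50])
= 87 + 90 + 32 + list_sum([13, 50])
= 87 + 90 + 32 + 13 + list_sum([50])
= 87 + 90 + 32 + 13 + 50 + list_sum([])
= 87 + 90 + 32 + 13 + 50 + 0
= 272


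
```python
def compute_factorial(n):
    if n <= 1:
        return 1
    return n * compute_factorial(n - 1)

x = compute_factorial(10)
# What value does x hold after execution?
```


compute_factorial(10)
= 10 * compute_factorial(9)
= 10 * 9 * compute_factorial(8)
= 10 * 9 * 8 * compute_factorial(7)
= 10 * 9 * 8 * 7 * compute_factorial(6)
= 10 * 9 * 8 * 7 * 6 * compute_factorial(5)
= 10 * 9 * 8 * 7 * 6 * 5 * compute_factorial(4)
= 10 * 9 * 8 * 7 * 6 * 5 * 4 * compute_factorial(3)
= 10 * 9 * 8 * 7 * 6 * 5 * 4 * 3 * compute_factorial(2)
= 10 * 9 * 8 * 7 * 6 * 5 * 4 * 3 * 2 * compute_factorial(1)
= 10 * 9 * 8 * 7 * 6 * 5 * 4 * 3 * 2 * 1
= 3628800


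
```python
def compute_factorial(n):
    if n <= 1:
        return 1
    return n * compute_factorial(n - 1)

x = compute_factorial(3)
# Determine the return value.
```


compute_factorial(3)
= 3 * compute_factorial(2)
= 3 * 2 * compute_factorial(1)
= 3 * 2 * 1
= 6


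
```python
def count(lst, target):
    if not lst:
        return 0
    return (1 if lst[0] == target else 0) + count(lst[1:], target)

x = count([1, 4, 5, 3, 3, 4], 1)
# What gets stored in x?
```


count([1, 4, 5, 3, 3, 4], 1)
lst[0]=1 == 1: 1 + count([4, 5, 3, 3, 4], 1)
lst[0]=4 != 1: 0 + count([5, 3, 3, 4], 1)
lst[0]=5 != 1: 0 + count([3, 3, 4], 1)
lst[0]=3 != 1: 0 + count([3, 4], 1)
lst[0]=3 != 1: 0 + count([4], 1)
lst[0]=4 != 1: 0 + count([], 1)
= 1


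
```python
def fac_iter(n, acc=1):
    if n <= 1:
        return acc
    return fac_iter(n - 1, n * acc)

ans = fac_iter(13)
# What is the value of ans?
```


fac_iter(13, 1)
= fac_iter(12, 13 * 1) = fac_iter(12, 13)
= fac_iter(11, 12 * 13) = fac_iter(11, 156)
= fac_iter(10, 11 * 156) = fac_iter(10, 1716)
= fac_iter(9, 10 * 1716) = fac_iter(9, 17160)
= fac_iter(8, 9 * 17160) = fac_iter(8, 154440)
= fac_iter(7, 8 * 154440) = fac_iter(7, 1235520)
= fac_iter(6, 7 * 1235520) = fac_iter(6, 8648640)
= fac_iter(5, 6 * 8648640) = fac_iter(5, 51891840)
= fac_iter(4, 5 * 51891840) = fac_iter(4, 259459200)
= fac_iter(3, 4 * 259459200) = fac_iter(3, 1037836800)
= fac_iter(2, 3 * 1037836800) = fac_iter(2, 3113510400)
= fac_iter(1, 2 * 3113510400) = fac_iter(1, 6227020800)
n <= 1, return acc = 6227020800


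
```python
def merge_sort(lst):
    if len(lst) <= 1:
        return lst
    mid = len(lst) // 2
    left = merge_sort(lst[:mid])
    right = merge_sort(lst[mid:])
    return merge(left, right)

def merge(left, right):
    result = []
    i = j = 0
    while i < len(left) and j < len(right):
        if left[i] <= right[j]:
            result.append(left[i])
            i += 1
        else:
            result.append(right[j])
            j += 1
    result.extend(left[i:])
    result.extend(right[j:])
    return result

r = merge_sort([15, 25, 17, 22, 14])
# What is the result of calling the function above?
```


merge_sort([15, 25, 17, 22, 14])
Split into [15, 25] and [17, 22, 14]
Left sorted: [15, 25]
Right sorted: [14, 17, 22]
Merge [15, 25] and [14, 17, 22]
= [14, 15, 17, 22, 25]


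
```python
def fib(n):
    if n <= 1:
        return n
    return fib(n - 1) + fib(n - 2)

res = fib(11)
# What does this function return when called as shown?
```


fib(11)
= fib(10) + fib(9)
= (fib(9) + fib(8)) + fib(9)
Computing bottom-up: fib(0)=0, fib(1)=1, fib(2)=1, fib(3)=2, fib(4)=3, fib(5)=5, fib(6)=8, fib(7)=13, fib(8)=21, fib(9)=34, fib(10)=55, fib(11)=89
= 89


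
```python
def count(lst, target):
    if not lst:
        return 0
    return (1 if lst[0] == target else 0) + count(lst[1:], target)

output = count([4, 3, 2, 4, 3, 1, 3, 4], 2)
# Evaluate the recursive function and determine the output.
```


count([4, 3, 2, 4, 3, 1, 3, 4], 2)
lst[0]=4 != 2: 0 + count([3, 2, 4, 3, 1, 3, 4], 2)
lst[0]=3 != 2: 0 + count([2, 4, 3, 1, 3, 4], 2)
lst[0]=2 == 2: 1 + count([4, 3, 1, 3, 4], 2)
lst[0]=4 != 2: 0 + count([3, 1, 3, 4], 2)
lst[0]=3 != 2: 0 + count([1, 3, 4], 2)
lst[0]=1 != 2: 0 + count([3, 4], 2)
lst[0]=3 != 2: 0 + count([4], 2)
lst[0]=4 != 2: 0 + count([], 2)
= 1


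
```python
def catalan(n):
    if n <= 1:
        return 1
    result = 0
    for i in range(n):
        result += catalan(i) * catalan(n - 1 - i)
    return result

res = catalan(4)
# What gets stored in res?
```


catalan(4)
= sum of catalan(i) * catalan(4-1-i) for i in 0..3
First compute sub-values bottom-up:
  catalan(0) = 1, catalan(1) = 1
  catalan(2) = 1*1 + 1*1 = 2
  catalan(3) = 1*2 + 1*1 + 2*1 = 5
Now catalan(4):
  catalan(0)*catalan(3) = 1*5 = 5
  catalan(1)*catalan(2) = 1*2 = 2
  catalan(2)*catalan(1) = 2*1 = 2
  catalan(3)*catalan(0) = 5*1 = 5
= 5 + 2 + 2 + 5
= 14


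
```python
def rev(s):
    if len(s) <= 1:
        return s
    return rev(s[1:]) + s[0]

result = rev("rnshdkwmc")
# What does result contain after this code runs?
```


rev("rnshdkwmc")
= rev("nshdkwmc") + "r"
= rev("shdkwmc") + "n" + "r"
= rev("hdkwmc") + "s" + "n" + "r"
= rev("dkwmc") + "h" + "s" + "n" + "r"
= rev("kwmc") + "d" + "h" + "s" + "n" + "r"
= rev("wmc") + "k" + "d" + "h" + "s" + "n" + "r"
= rev("mc") + "w" + "k" + "d" + "h" + "s" + "n" + "r"
= rev("c") + "m" + "w" + "k" + "d" + "h" + "s" + "n" + "r"
= "c" + "m" + "w" + "k" + "d" + "h" + "s" + "n" + "r"
= "cmwkdhsnr"
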